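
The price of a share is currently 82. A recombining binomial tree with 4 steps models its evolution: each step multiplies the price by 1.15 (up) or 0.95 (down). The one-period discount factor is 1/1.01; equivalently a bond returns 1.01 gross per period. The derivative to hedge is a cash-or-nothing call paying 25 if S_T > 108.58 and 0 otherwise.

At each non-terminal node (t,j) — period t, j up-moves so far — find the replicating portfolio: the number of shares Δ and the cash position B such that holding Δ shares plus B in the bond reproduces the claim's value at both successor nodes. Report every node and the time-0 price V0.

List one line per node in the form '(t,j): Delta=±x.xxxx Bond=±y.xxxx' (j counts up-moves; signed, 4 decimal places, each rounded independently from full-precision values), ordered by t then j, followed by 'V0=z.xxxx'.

(0,0): Delta=0.2796 Bond=-20.9193
(1,0): Delta=0.1416 Bond=-10.3732
(1,1): Delta=0.5458 Bond=-46.2244
(2,0): Delta=0.0000 Bond=0.0000
(2,1): Delta=0.4145 Bond=-34.9230
(2,2): Delta=0.7989 Bond=-74.1349
(3,0): Delta=0.0000 Bond=0.0000
(3,1): Delta=0.0000 Bond=0.0000
(3,2): Delta=1.2133 Bond=-117.5743
(3,3): Delta=0.0000 Bond=24.7525
V0=2.0109

No-arbitrage ⇒ martingale measure with p* = (R−d)/(u−d) = 0.3000.
Terminal payoffs: V(4,0)=0.0000, V(4,1)=0.0000, V(4,2)=0.0000, V(4,3)=25.0000, V(4,4)=25.0000
Node (3,0) S=70.3047: V=(p*·0.0000+(1−p*)·0.0000)/1.01=0.0000; Δ=(0.0000−0.0000)/(80.8505−66.7895)=0.0000; B=V−Δ·S=0.0000
Node (3,1) S=85.1058: V=(p*·0.0000+(1−p*)·0.0000)/1.01=0.0000; Δ=(0.0000−0.0000)/(97.8716−80.8505)=0.0000; B=V−Δ·S=0.0000
Node (3,2) S=103.0227: V=(p*·25.0000+(1−p*)·0.0000)/1.01=7.4257; Δ=(25.0000−0.0000)/(118.4762−97.8716)=1.2133; B=V−Δ·S=-117.5743
Node (3,3) S=124.7117: V=(p*·25.0000+(1−p*)·25.0000)/1.01=24.7525; Δ=(25.0000−25.0000)/(143.4185−118.4762)=0.0000; B=V−Δ·S=24.7525
Node (2,0) S=74.0050: V=(p*·0.0000+(1−p*)·0.0000)/1.01=0.0000; Δ=(0.0000−0.0000)/(85.1057−70.3047)=0.0000; B=V−Δ·S=0.0000
Node (2,1) S=89.5850: V=(p*·7.4257+(1−p*)·0.0000)/1.01=2.2057; Δ=(7.4257−0.0000)/(103.0227−85.1057)=0.4145; B=V−Δ·S=-34.9230
Node (2,2) S=108.4450: V=(p*·24.7525+(1−p*)·7.4257)/1.01=12.4988; Δ=(24.7525−7.4257)/(124.7117−103.0227)=0.7989; B=V−Δ·S=-74.1349
Node (1,0) S=77.9000: V=(p*·2.2057+(1−p*)·0.0000)/1.01=0.6551; Δ=(2.2057−0.0000)/(89.5850−74.0050)=0.1416; B=V−Δ·S=-10.3732
Node (1,1) S=94.3000: V=(p*·12.4988+(1−p*)·2.2057)/1.01=5.2412; Δ=(12.4988−2.2057)/(108.4450−89.5850)=0.5458; B=V−Δ·S=-46.2244
Node (0,0) S=82.0000: V=(p*·5.2412+(1−p*)·0.6551)/1.01=2.0109; Δ=(5.2412−0.6551)/(94.3000−77.9000)=0.2796; B=V−Δ·S=-20.9193
Root portfolio cost Δ·82+B reproduces V0=2.0109.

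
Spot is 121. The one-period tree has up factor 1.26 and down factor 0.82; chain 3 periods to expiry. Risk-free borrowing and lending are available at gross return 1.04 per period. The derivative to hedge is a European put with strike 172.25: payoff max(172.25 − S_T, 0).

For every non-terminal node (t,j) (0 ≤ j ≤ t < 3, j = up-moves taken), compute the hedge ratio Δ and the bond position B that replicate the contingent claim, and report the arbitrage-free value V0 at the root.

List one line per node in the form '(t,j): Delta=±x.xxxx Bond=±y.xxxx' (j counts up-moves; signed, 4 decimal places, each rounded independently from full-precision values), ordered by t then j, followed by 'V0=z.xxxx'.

Since d<R<u, set p* = (R−d)/(u−d) = 0.5000; price each node as the discounted p*-expectation of its children.
Terminal values V(3,·): V(3,0)=105.5345, V(3,1)=69.7359, V(3,2)=14.7283, V(3,3)=0.0000
(2,0): S=81.3604. Δ = (V_up−V_dn)/(S_up−S_dn) = (69.7359−105.5345)/(102.5141−66.7155) = -1.0000. V = [p*·69.7359 + (1−p*)·105.5345]/1.04 = 84.2646. B = V − Δ·S = 165.6250.
(2,1): S=125.0172. Δ = (V_up−V_dn)/(S_up−S_dn) = (14.7283−69.7359)/(157.5217−102.5141) = -1.0000. V = [p*·14.7283 + (1−p*)·69.7359]/1.04 = 40.6078. B = V − Δ·S = 165.6250.
(2,2): S=192.0996. Δ = (V_up−V_dn)/(S_up−S_dn) = (0.0000−14.7283)/(242.0455−157.5217) = -0.1743. V = [p*·0.0000 + (1−p*)·14.7283]/1.04 = 7.0809. B = V − Δ·S = 40.5544.
(1,0): S=99.2200. Δ = (V_up−V_dn)/(S_up−S_dn) = (40.6078−84.2646)/(125.0172−81.3604) = -1.0000. V = [p*·40.6078 + (1−p*)·84.2646]/1.04 = 60.0348. B = V − Δ·S = 159.2548.
(1,1): S=152.4600. Δ = (V_up−V_dn)/(S_up−S_dn) = (7.0809−40.6078)/(192.0996−125.0172) = -0.4998. V = [p*·7.0809 + (1−p*)·40.6078]/1.04 = 22.9273. B = V − Δ·S = 99.1247.
(0,0): S=121.0000. Δ = (V_up−V_dn)/(S_up−S_dn) = (22.9273−60.0348)/(152.4600−99.2200) = -0.6970. V = [p*·22.9273 + (1−p*)·60.0348]/1.04 = 39.8856. B = V − Δ·S = 124.2209.
Root portfolio cost Δ·121+B reproduces V0=39.8856.

(0,0): Delta=-0.6970 Bond=124.2209
(1,0): Delta=-1.0000 Bond=159.2548
(1,1): Delta=-0.4998 Bond=99.1247
(2,0): Delta=-1.0000 Bond=165.6250
(2,1): Delta=-1.0000 Bond=165.6250
(2,2): Delta=-0.1743 Bond=40.5544
V0=39.8856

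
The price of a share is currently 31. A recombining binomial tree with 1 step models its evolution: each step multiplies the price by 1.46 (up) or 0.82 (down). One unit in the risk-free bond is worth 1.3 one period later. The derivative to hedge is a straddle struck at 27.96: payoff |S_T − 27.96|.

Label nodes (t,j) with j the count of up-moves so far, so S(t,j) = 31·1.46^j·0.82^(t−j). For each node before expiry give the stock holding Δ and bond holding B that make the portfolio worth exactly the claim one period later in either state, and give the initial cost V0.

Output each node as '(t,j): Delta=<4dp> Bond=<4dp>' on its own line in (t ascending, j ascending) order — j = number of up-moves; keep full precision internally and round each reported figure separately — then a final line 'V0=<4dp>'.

The replicating-portfolio and risk-neutral prices coincide; use p* = (1.3−0.82)/(1.46−0.82) = 0.7500 for the latter.
Payoff layer (t=1): V(1,0)=2.5400, V(1,1)=17.3000
(0,0): S=31.0000. Δ = (V_up−V_dn)/(S_up−S_dn) = (17.3000−2.5400)/(45.2600−25.4200) = 0.7440. V = [p*·17.3000 + (1−p*)·2.5400]/1.3 = 10.4692. B = V − Δ·S = -12.5933.
Each (Δ,B) replicates both successor values, so the strategy is self-financing and V0 is arbitrage-free.

(0,0): Delta=0.7440 Bond=-12.5933
V0=10.4692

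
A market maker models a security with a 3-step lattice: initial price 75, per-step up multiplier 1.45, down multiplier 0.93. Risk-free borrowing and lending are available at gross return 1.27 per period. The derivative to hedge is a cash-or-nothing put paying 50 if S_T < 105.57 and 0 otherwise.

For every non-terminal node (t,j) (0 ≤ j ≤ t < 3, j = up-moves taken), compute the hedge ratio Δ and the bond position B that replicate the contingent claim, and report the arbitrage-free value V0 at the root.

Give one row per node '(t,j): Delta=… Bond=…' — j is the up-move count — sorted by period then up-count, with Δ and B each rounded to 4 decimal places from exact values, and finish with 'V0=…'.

(0,0): Delta=-0.3598 Bond=33.7353
(1,0): Delta=-0.7097 Bond=67.2509
(1,1): Delta=-0.2410 Bond=29.9224
(2,0): Delta=0.0000 Bond=39.3701
(2,1): Delta=-0.9507 Bond=109.7820
(2,2): Delta=0.0000 Bond=0.0000
V0=6.7496

No-arbitrage ⇒ martingale measure with p* = (R−d)/(u−d) = 0.6538.
Terminal values V(3,·): V(3,0)=50.0000, V(3,1)=50.0000, V(3,2)=0.0000, V(3,3)=0.0000
(2,0): S=64.8675. Δ = (V_up−V_dn)/(S_up−S_dn) = (50.0000−50.0000)/(94.0579−60.3268) = 0.0000. V = [p*·50.0000 + (1−p*)·50.0000]/1.27 = 39.3701. B = V − Δ·S = 39.3701.
(2,1): S=101.1375. Δ = (V_up−V_dn)/(S_up−S_dn) = (0.0000−50.0000)/(146.6494−94.0579) = -0.9507. V = [p*·0.0000 + (1−p*)·50.0000]/1.27 = 13.6281. B = V − Δ·S = 109.7820.
(2,2): S=157.6875. Δ = (V_up−V_dn)/(S_up−S_dn) = (0.0000−0.0000)/(228.6469−146.6494) = 0.0000. V = [p*·0.0000 + (1−p*)·0.0000]/1.27 = 0.0000. B = V − Δ·S = 0.0000.
(1,0): S=69.7500. Δ = (V_up−V_dn)/(S_up−S_dn) = (13.6281−39.3701)/(101.1375−64.8675) = -0.7097. V = [p*·13.6281 + (1−p*)·39.3701]/1.27 = 17.7471. B = V − Δ·S = 67.2509.
(1,1): S=108.7500. Δ = (V_up−V_dn)/(S_up−S_dn) = (0.0000−13.6281)/(157.6875−101.1375) = -0.2410. V = [p*·0.0000 + (1−p*)·13.6281]/1.27 = 3.7145. B = V − Δ·S = 29.9224.
(0,0): S=75.0000. Δ = (V_up−V_dn)/(S_up−S_dn) = (3.7145−17.7471)/(108.7500−69.7500) = -0.3598. V = [p*·3.7145 + (1−p*)·17.7471]/1.27 = 6.7496. B = V − Δ·S = 33.7353.
Check: Δ(0,0)·S0 + B(0,0) = 6.7496 = V0.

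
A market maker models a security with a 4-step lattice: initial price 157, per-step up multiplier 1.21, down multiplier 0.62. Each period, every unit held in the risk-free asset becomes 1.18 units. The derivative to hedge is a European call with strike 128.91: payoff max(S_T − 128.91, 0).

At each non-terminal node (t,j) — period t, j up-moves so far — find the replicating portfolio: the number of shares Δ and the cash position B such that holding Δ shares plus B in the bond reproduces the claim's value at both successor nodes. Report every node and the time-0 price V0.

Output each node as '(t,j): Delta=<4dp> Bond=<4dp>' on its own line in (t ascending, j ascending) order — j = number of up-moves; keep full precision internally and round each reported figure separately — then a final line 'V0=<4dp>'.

(0,0): Delta=0.9613 Bond=-60.0974
(1,0): Delta=0.4904 Bond=-25.0837
(1,1): Delta=0.9742 Bond=-73.3702
(2,0): Delta=0.0000 Bond=0.0000
(2,1): Delta=0.5039 Bond=-31.1844
(2,2): Delta=0.9871 Bond=-89.5442
(3,0): Delta=0.0000 Bond=0.0000
(3,1): Delta=0.0000 Bond=0.0000
(3,2): Delta=0.5177 Bond=-38.7689
(3,3): Delta=1.0000 Bond=-109.2458
V0=90.8239

The replicating-portfolio and risk-neutral prices coincide; use p* = (1.18−0.62)/(1.21−0.62) = 0.9492 for the latter.
Terminal values V(4,·): V(4,0)=0.0000, V(4,1)=0.0000, V(4,2)=0.0000, V(4,3)=43.5337, V(4,4)=207.6334
  t=3,j=0: stock 37.4175 → up 45.2752 (V=0.0000), down 23.1988 (V=0.0000). Price 0.0000; hedge Δ=0.0000, bond B=0.0000.
  t=3,j=1: stock 73.0245 → up 88.3596 (V=0.0000), down 45.2752 (V=0.0000). Price 0.0000; hedge Δ=0.0000, bond B=0.0000.
  t=3,j=2: stock 142.5155 → up 172.4437 (V=43.5337), down 88.3596 (V=0.0000). Price 35.0171; hedge Δ=0.5177, bond B=-38.7689.
  t=3,j=3: stock 278.1351 → up 336.5434 (V=207.6334), down 172.4437 (V=43.5337). Price 168.8893; hedge Δ=1.0000, bond B=-109.2458.
  t=2,j=0: stock 60.3508 → up 73.0245 (V=0.0000), down 37.4175 (V=0.0000). Price 0.0000; hedge Δ=0.0000, bond B=0.0000.
  t=2,j=1: stock 117.7814 → up 142.5155 (V=35.0171), down 73.0245 (V=0.0000). Price 28.1666; hedge Δ=0.5039, bond B=-31.1844.
  t=2,j=2: stock 229.8637 → up 278.1351 (V=168.8893), down 142.5155 (V=35.0171). Price 137.3578; hedge Δ=0.9871, bond B=-89.5442.
  t=1,j=0: stock 97.3400 → up 117.7814 (V=28.1666), down 60.3508 (V=0.0000). Price 22.6563; hedge Δ=0.4904, bond B=-25.0837.
  t=1,j=1: stock 189.9700 → up 229.8637 (V=137.3578), down 117.7814 (V=28.1666). Price 111.6998; hedge Δ=0.9742, bond B=-73.3702.
  t=0,j=0: stock 157.0000 → up 189.9700 (V=111.6998), down 97.3400 (V=22.6563). Price 90.8239; hedge Δ=0.9613, bond B=-60.0974.
Check: Δ(0,0)·S0 + B(0,0) = 90.8239 = V0.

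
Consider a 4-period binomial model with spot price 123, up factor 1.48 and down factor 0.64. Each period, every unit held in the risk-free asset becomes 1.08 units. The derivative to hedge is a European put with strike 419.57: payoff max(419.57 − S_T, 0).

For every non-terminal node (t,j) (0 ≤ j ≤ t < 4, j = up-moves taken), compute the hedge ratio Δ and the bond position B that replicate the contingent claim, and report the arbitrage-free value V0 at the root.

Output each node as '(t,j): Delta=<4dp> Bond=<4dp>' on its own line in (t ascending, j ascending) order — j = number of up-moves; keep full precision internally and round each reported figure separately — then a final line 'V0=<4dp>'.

(0,0): Delta=-0.8117 Bond=294.6681
(1,0): Delta=-1.0000 Bond=333.0682
(1,1): Delta=-0.7376 Bond=304.7629
(2,0): Delta=-1.0000 Bond=359.7136
(2,1): Delta=-1.0000 Bond=359.7136
(2,2): Delta=-0.6345 Bond=301.3532
(3,0): Delta=-1.0000 Bond=388.4907
(3,1): Delta=-1.0000 Bond=388.4907
(3,2): Delta=-1.0000 Bond=388.4907
(3,3): Delta=-0.4908 Bond=268.1621
V0=194.8347

Under the risk-neutral measure, an up-move has probability p* = (R−d)/(u−d) = 0.5238 and values discount at R = 1.08.
Terminal values V(4,·): V(4,0)=398.9340, V(4,1)=371.8493, V(4,2)=309.2159, V(4,3)=164.3761, V(4,4)=0.0000
  t=3,j=0: stock 32.2437 → up 47.7207 (V=371.8493), down 20.6360 (V=398.9340). Price 356.2470; hedge Δ=-1.0000, bond B=388.4907.
  t=3,j=1: stock 74.5636 → up 110.3541 (V=309.2159), down 47.7207 (V=371.8493). Price 313.9272; hedge Δ=-1.0000, bond B=388.4907.
  t=3,j=2: stock 172.4283 → up 255.1939 (V=164.3761), down 110.3541 (V=309.2159). Price 216.0625; hedge Δ=-1.0000, bond B=388.4907.
  t=3,j=3: stock 398.7404 → up 590.1358 (V=0.0000), down 255.1939 (V=164.3761). Price 72.4762; hedge Δ=-0.4908, bond B=268.1621.
  t=2,j=0: stock 50.3808 → up 74.5636 (V=313.9272), down 32.2437 (V=356.2470). Price 309.3328; hedge Δ=-1.0000, bond B=359.7136.
  t=2,j=1: stock 116.5056 → up 172.4283 (V=216.0625), down 74.5636 (V=313.9272). Price 243.2080; hedge Δ=-1.0000, bond B=359.7136.
  t=2,j=2: stock 269.4192 → up 398.7404 (V=72.4762), down 172.4283 (V=216.0625). Price 130.4173; hedge Δ=-0.6345, bond B=301.3532.
  t=1,j=0: stock 78.7200 → up 116.5056 (V=243.2080), down 50.3808 (V=309.3328). Price 254.3482; hedge Δ=-1.0000, bond B=333.0682.
  t=1,j=1: stock 182.0400 → up 269.4192 (V=130.4173), down 116.5056 (V=243.2080). Price 170.4881; hedge Δ=-0.7376, bond B=304.7629.
  t=0,j=0: stock 123.0000 → up 182.0400 (V=170.4881), down 78.7200 (V=254.3482). Price 194.8347; hedge Δ=-0.8117, bond B=294.6681.
Root portfolio cost Δ·123+B reproduces V0=194.8347.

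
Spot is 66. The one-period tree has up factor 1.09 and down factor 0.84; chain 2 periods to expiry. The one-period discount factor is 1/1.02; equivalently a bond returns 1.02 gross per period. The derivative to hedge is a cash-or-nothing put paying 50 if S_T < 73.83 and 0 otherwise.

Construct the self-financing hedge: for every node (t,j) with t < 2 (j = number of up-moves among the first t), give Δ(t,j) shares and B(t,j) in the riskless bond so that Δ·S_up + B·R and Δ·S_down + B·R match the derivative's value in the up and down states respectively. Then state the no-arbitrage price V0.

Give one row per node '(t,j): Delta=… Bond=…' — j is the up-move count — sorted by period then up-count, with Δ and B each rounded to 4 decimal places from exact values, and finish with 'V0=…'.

The replicating-portfolio and risk-neutral prices coincide; use p* = (1.02−0.84)/(1.09−0.84) = 0.7200 for the latter.
At expiry t=2: V(2,0)=50.0000, V(2,1)=50.0000, V(2,2)=0.0000
(1,0): S=55.4400. Δ = (V_up−V_dn)/(S_up−S_dn) = (50.0000−50.0000)/(60.4296−46.5696) = 0.0000. V = [p*·50.0000 + (1−p*)·50.0000]/1.02 = 49.0196. B = V − Δ·S = 49.0196.
(1,1): S=71.9400. Δ = (V_up−V_dn)/(S_up−S_dn) = (0.0000−50.0000)/(78.4146−60.4296) = -2.7801. V = [p*·0.0000 + (1−p*)·50.0000]/1.02 = 13.7255. B = V − Δ·S = 213.7255.
(0,0): S=66.0000. Δ = (V_up−V_dn)/(S_up−S_dn) = (13.7255−49.0196)/(71.9400−55.4400) = -2.1390. V = [p*·13.7255 + (1−p*)·49.0196]/1.02 = 23.1449. B = V − Δ·S = 164.3214.
Each (Δ,B) replicates both successor values, so the strategy is self-financing and V0 is arbitrage-free.

(0,0): Delta=-2.1390 Bond=164.3214
(1,0): Delta=0.0000 Bond=49.0196
(1,1): Delta=-2.7801 Bond=213.7255
V0=23.1449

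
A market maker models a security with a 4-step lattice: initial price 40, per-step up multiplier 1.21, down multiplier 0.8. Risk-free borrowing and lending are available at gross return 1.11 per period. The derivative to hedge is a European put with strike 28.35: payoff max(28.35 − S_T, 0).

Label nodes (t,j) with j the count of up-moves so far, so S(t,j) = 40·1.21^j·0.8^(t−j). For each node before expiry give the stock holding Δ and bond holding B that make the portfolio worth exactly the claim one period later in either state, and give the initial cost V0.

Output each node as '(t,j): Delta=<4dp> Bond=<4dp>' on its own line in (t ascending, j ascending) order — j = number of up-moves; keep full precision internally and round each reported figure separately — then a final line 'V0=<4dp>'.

No-arbitrage ⇒ martingale measure with p* = (R−d)/(u−d) = 0.7561.
Terminal payoffs: V(4,0)=11.9660, V(4,1)=3.5692, V(4,2)=0.0000, V(4,3)=0.0000, V(4,4)=0.0000
(3,0): S=20.4800. Δ = (V_up−V_dn)/(S_up−S_dn) = (3.5692−11.9660)/(24.7808−16.3840) = -1.0000. V = [p*·3.5692 + (1−p*)·11.9660]/1.11 = 5.0605. B = V − Δ·S = 25.5405.
(3,1): S=30.9760. Δ = (V_up−V_dn)/(S_up−S_dn) = (0.0000−3.5692)/(37.4810−24.7808) = -0.2810. V = [p*·0.0000 + (1−p*)·3.5692]/1.11 = 0.7843. B = V − Δ·S = 9.4896.
(3,2): S=46.8512. Δ = (V_up−V_dn)/(S_up−S_dn) = (0.0000−0.0000)/(56.6900−37.4810) = 0.0000. V = [p*·0.0000 + (1−p*)·0.0000]/1.11 = 0.0000. B = V − Δ·S = 0.0000.
(3,3): S=70.8624. Δ = (V_up−V_dn)/(S_up−S_dn) = (0.0000−0.0000)/(85.7436−56.6900) = 0.0000. V = [p*·0.0000 + (1−p*)·0.0000]/1.11 = 0.0000. B = V − Δ·S = 0.0000.
(2,0): S=25.6000. Δ = (V_up−V_dn)/(S_up−S_dn) = (0.7843−5.0605)/(30.9760−20.4800) = -0.4074. V = [p*·0.7843 + (1−p*)·5.0605]/1.11 = 1.6462. B = V − Δ·S = 12.0761.
(2,1): S=38.7200. Δ = (V_up−V_dn)/(S_up−S_dn) = (0.0000−0.7843)/(46.8512−30.9760) = -0.0494. V = [p*·0.0000 + (1−p*)·0.7843]/1.11 = 0.1723. B = V − Δ·S = 2.0852.
(2,2): S=58.5640. Δ = (V_up−V_dn)/(S_up−S_dn) = (0.0000−0.0000)/(70.8624−46.8512) = 0.0000. V = [p*·0.0000 + (1−p*)·0.0000]/1.11 = 0.0000. B = V − Δ·S = 0.0000.
(1,0): S=32.0000. Δ = (V_up−V_dn)/(S_up−S_dn) = (0.1723−1.6462)/(38.7200−25.6000) = -0.1123. V = [p*·0.1723 + (1−p*)·1.6462]/1.11 = 0.4791. B = V − Δ·S = 4.0739.
(1,1): S=48.4000. Δ = (V_up−V_dn)/(S_up−S_dn) = (0.0000−0.1723)/(58.5640−38.7200) = -0.0087. V = [p*·0.0000 + (1−p*)·0.1723]/1.11 = 0.0379. B = V − Δ·S = 0.4582.
(0,0): S=40.0000. Δ = (V_up−V_dn)/(S_up−S_dn) = (0.0379−0.4791)/(48.4000−32.0000) = -0.0269. V = [p*·0.0379 + (1−p*)·0.4791]/1.11 = 0.1311. B = V − Δ·S = 1.2073.
Root portfolio cost Δ·40+B reproduces V0=0.1311.

(0,0): Delta=-0.0269 Bond=1.2073
(1,0): Delta=-0.1123 Bond=4.0739
(1,1): Delta=-0.0087 Bond=0.4582
(2,0): Delta=-0.4074 Bond=12.0761
(2,1): Delta=-0.0494 Bond=2.0852
(2,2): Delta=0.0000 Bond=0.0000
(3,0): Delta=-1.0000 Bond=25.5405
(3,1): Delta=-0.2810 Bond=9.4896
(3,2): Delta=0.0000 Bond=0.0000
(3,3): Delta=0.0000 Bond=0.0000
V0=0.1311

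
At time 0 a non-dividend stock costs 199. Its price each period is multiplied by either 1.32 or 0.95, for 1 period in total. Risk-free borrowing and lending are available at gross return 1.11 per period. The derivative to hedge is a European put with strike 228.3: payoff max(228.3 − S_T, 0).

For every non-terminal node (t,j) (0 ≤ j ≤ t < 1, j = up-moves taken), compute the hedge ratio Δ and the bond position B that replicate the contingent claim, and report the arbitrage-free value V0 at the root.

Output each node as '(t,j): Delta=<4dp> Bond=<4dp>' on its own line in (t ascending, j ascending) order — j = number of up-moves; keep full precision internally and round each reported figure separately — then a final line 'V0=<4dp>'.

(0,0): Delta=-0.5331 Bond=126.1505
V0=20.0694

Since d<R<u, set p* = (R−d)/(u−d) = 0.4324; price each node as the discounted p*-expectation of its children.
Terminal values V(1,·): V(1,0)=39.2500, V(1,1)=0.0000
(0,0): S=199.0000. Δ = (V_up−V_dn)/(S_up−S_dn) = (0.0000−39.2500)/(262.6800−189.0500) = -0.5331. V = [p*·0.0000 + (1−p*)·39.2500]/1.11 = 20.0694. B = V − Δ·S = 126.1505.
Each (Δ,B) replicates both successor values, so the strategy is self-financing and V0 is arbitrage-free.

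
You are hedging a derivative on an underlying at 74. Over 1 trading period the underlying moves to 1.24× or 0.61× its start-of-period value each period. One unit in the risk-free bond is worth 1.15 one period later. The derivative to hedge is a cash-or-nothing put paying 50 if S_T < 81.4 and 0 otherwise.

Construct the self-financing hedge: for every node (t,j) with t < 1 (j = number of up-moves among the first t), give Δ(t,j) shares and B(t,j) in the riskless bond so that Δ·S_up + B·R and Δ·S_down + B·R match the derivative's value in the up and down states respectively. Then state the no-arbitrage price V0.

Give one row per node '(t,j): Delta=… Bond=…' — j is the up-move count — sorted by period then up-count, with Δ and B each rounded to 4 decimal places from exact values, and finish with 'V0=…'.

The replicating-portfolio and risk-neutral prices coincide; use p* = (1.15−0.61)/(1.24−0.61) = 0.8571 for the latter.
Payoff layer (t=1): V(1,0)=50.0000, V(1,1)=0.0000
  t=0,j=0: stock 74.0000 → up 91.7600 (V=0.0000), down 45.1400 (V=50.0000). Price 6.2112; hedge Δ=-1.0725, bond B=85.5763.
Check: Δ(0,0)·S0 + B(0,0) = 6.2112 = V0.

(0,0): Delta=-1.0725 Bond=85.5763
V0=6.2112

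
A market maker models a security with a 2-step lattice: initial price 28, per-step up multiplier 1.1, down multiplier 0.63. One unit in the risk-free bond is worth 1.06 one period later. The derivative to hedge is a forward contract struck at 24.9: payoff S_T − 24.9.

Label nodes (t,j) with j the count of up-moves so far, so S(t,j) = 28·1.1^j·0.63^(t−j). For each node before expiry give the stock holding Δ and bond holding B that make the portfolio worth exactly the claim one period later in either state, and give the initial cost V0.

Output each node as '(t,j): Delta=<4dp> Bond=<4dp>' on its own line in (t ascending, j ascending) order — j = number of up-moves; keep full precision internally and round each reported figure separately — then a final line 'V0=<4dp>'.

No-arbitrage ⇒ martingale measure with p* = (R−d)/(u−d) = 0.9149.
Terminal payoffs: V(2,0)=-13.7868, V(2,1)=-5.4960, V(2,2)=8.9800
(1,0): S=17.6400. Δ = (V_up−V_dn)/(S_up−S_dn) = (-5.4960−-13.7868)/(19.4040−11.1132) = 1.0000. V = [p*·-5.4960 + (1−p*)·-13.7868]/1.06 = -5.8506. B = V − Δ·S = -23.4906.
(1,1): S=30.8000. Δ = (V_up−V_dn)/(S_up−S_dn) = (8.9800−-5.4960)/(33.8800−19.4040) = 1.0000. V = [p*·8.9800 + (1−p*)·-5.4960]/1.06 = 7.3094. B = V − Δ·S = -23.4906.
(0,0): S=28.0000. Δ = (V_up−V_dn)/(S_up−S_dn) = (7.3094−-5.8506)/(30.8000−17.6400) = 1.0000. V = [p*·7.3094 + (1−p*)·-5.8506]/1.06 = 5.8391. B = V − Δ·S = -22.1609.
Check: Δ(0,0)·S0 + B(0,0) = 5.8391 = V0.

(0,0): Delta=1.0000 Bond=-22.1609
(1,0): Delta=1.0000 Bond=-23.4906
(1,1): Delta=1.0000 Bond=-23.4906
V0=5.8391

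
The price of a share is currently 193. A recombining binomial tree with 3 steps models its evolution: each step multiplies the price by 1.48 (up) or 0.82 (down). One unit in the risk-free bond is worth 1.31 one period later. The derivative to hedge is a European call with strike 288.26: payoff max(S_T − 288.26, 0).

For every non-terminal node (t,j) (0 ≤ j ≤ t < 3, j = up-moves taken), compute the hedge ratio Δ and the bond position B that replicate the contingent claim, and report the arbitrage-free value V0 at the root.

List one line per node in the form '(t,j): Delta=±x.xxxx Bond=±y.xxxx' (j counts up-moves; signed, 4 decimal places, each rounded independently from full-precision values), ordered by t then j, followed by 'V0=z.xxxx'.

(0,0): Delta=0.8057 Bond=-83.0189
(1,0): Delta=0.3168 Bond=-31.3862
(1,1): Delta=0.8997 Bond=-135.5970
(2,0): Delta=0.0000 Bond=0.0000
(2,1): Delta=0.3777 Bond=-55.3805
(2,2): Delta=1.0000 Bond=-220.0458
V0=72.4810

Since d<R<u, set p* = (R−d)/(u−d) = 0.7424; price each node as the discounted p*-expectation of its children.
Terminal values V(3,·): V(3,0)=0.0000, V(3,1)=0.0000, V(3,2)=58.3927, V(3,3)=337.4059
  t=2,j=0: stock 129.7732 → up 192.0643 (V=0.0000), down 106.4140 (V=0.0000). Price 0.0000; hedge Δ=0.0000, bond B=0.0000.
  t=2,j=1: stock 234.2248 → up 346.6527 (V=58.3927), down 192.0643 (V=0.0000). Price 33.0933; hedge Δ=0.3777, bond B=-55.3805.
  t=2,j=2: stock 422.7472 → up 625.6659 (V=337.4059), down 346.6527 (V=58.3927). Price 202.7014; hedge Δ=1.0000, bond B=-220.0458.
  t=1,j=0: stock 158.2600 → up 234.2248 (V=33.0933), down 129.7732 (V=0.0000). Price 18.7551; hedge Δ=0.3168, bond B=-31.3862.
  t=1,j=1: stock 285.6400 → up 422.7472 (V=202.7014), down 234.2248 (V=33.0933). Price 121.3851; hedge Δ=0.8997, bond B=-135.5970.
  t=0,j=0: stock 193.0000 → up 285.6400 (V=121.3851), down 158.2600 (V=18.7551). Price 72.4810; hedge Δ=0.8057, bond B=-83.0189.
The time-0 hedge costs 72.4810, which is the no-arbitrage price.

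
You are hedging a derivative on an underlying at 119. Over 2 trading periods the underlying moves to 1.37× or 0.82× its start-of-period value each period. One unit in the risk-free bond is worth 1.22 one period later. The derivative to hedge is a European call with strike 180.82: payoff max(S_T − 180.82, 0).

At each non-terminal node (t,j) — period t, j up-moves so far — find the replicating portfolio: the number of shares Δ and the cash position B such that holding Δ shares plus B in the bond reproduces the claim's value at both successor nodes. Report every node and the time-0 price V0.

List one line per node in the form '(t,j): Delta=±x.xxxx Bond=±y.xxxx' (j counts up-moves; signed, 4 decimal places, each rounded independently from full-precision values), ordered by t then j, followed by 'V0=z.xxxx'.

(0,0): Delta=0.3874 Bond=-30.9839
(1,0): Delta=0.0000 Bond=0.0000
(1,1): Delta=0.4743 Bond=-51.9754
V0=15.1141

Under the risk-neutral measure, an up-move has probability p* = (R−d)/(u−d) = 0.7273 and values discount at R = 1.22.
Terminal values V(2,·): V(2,0)=0.0000, V(2,1)=0.0000, V(2,2)=42.5311
Node (1,0) S=97.5800: V=(p*·0.0000+(1−p*)·0.0000)/1.22=0.0000; Δ=(0.0000−0.0000)/(133.6846−80.0156)=0.0000; B=V−Δ·S=0.0000
Node (1,1) S=163.0300: V=(p*·42.5311+(1−p*)·0.0000)/1.22=25.3539; Δ=(42.5311−0.0000)/(223.3511−133.6846)=0.4743; B=V−Δ·S=-51.9754
Node (0,0) S=119.0000: V=(p*·25.3539+(1−p*)·0.0000)/1.22=15.1141; Δ=(25.3539−0.0000)/(163.0300−97.5800)=0.3874; B=V−Δ·S=-30.9839
Each (Δ,B) replicates both successor values, so the strategy is self-financing and V0 is arbitrage-free.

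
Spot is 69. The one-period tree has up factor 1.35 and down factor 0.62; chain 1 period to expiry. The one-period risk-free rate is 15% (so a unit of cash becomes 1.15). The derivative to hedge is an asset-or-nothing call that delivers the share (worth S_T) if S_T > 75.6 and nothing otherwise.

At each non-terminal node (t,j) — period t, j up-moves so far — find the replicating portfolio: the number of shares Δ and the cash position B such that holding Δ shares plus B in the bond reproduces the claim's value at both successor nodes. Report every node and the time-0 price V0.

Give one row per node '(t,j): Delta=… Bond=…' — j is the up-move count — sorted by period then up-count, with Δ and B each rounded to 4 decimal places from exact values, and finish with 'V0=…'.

Under the risk-neutral measure, an up-move has probability p* = (R−d)/(u−d) = 0.7260 and values discount at R = 1.15.
At expiry t=1: V(1,0)=0.0000, V(1,1)=93.1500
Node (0,0) S=69.0000: V=(p*·93.1500+(1−p*)·0.0000)/1.15=58.8082; Δ=(93.1500−0.0000)/(93.1500−42.7800)=1.8493; B=V−Δ·S=-68.7945
Each (Δ,B) replicates both successor values, so the strategy is self-financing and V0 is arbitrage-free.

(0,0): Delta=1.8493 Bond=-68.7945
V0=58.8082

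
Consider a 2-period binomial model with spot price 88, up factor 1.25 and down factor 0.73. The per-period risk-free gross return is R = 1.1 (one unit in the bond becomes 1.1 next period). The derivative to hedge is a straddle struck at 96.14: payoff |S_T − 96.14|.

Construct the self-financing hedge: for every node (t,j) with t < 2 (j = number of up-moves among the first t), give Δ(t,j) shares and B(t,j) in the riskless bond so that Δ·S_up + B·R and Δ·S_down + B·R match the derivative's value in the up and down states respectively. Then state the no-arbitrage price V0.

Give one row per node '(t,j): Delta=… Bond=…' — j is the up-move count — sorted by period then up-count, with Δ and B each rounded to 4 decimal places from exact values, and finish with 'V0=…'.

(0,0): Delta=0.1693 Bond=11.1668
(1,0): Delta=-1.0000 Bond=87.4000
(1,1): Delta=0.4462 Bond=-18.1692
V0=26.0662

The replicating-portfolio and risk-neutral prices coincide; use p* = (1.1−0.73)/(1.25−0.73) = 0.7115 for the latter.
Terminal payoffs: V(2,0)=49.2448, V(2,1)=15.8400, V(2,2)=41.3600
Node (1,0) S=64.2400: V=(p*·15.8400+(1−p*)·49.2448)/1.1=23.1600; Δ=(15.8400−49.2448)/(80.3000−46.8952)=-1.0000; B=V−Δ·S=87.4000
Node (1,1) S=110.0000: V=(p*·41.3600+(1−p*)·15.8400)/1.1=30.9077; Δ=(41.3600−15.8400)/(137.5000−80.3000)=0.4462; B=V−Δ·S=-18.1692
Node (0,0) S=88.0000: V=(p*·30.9077+(1−p*)·23.1600)/1.1=26.0662; Δ=(30.9077−23.1600)/(110.0000−64.2400)=0.1693; B=V−Δ·S=11.1668
Self-financing check: at every node Δ·S+B equals the discounted successor values.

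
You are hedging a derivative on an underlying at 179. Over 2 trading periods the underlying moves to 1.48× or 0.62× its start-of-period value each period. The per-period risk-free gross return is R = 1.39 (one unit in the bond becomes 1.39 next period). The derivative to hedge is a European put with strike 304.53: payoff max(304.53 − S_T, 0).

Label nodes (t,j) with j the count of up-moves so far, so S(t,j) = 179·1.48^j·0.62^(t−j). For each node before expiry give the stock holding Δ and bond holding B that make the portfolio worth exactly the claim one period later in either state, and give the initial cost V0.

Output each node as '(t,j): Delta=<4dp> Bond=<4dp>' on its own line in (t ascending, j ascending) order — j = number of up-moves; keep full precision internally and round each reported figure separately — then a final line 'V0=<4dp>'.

(0,0): Delta=-0.6337 Bond=128.3665
(1,0): Delta=-1.0000 Bond=219.0863
(1,1): Delta=-0.6157 Bond=173.6773
V0=14.9422

Since d<R<u, set p* = (R−d)/(u−d) = 0.8953; price each node as the discounted p*-expectation of its children.
Payoff layer (t=2): V(2,0)=235.7224, V(2,1)=140.2796, V(2,2)=0.0000
(1,0): S=110.9800. Δ = (V_up−V_dn)/(S_up−S_dn) = (140.2796−235.7224)/(164.2504−68.8076) = -1.0000. V = [p*·140.2796 + (1−p*)·235.7224]/1.39 = 108.1063. B = V − Δ·S = 219.0863.
(1,1): S=264.9200. Δ = (V_up−V_dn)/(S_up−S_dn) = (0.0000−140.2796)/(392.0816−164.2504) = -0.6157. V = [p*·0.0000 + (1−p*)·140.2796]/1.39 = 10.5615. B = V − Δ·S = 173.6773.
(0,0): S=179.0000. Δ = (V_up−V_dn)/(S_up−S_dn) = (10.5615−108.1063)/(264.9200−110.9800) = -0.6337. V = [p*·10.5615 + (1−p*)·108.1063]/1.39 = 14.9422. B = V − Δ·S = 128.3665.
Each (Δ,B) replicates both successor values, so the strategy is self-financing and V0 is arbitrage-free.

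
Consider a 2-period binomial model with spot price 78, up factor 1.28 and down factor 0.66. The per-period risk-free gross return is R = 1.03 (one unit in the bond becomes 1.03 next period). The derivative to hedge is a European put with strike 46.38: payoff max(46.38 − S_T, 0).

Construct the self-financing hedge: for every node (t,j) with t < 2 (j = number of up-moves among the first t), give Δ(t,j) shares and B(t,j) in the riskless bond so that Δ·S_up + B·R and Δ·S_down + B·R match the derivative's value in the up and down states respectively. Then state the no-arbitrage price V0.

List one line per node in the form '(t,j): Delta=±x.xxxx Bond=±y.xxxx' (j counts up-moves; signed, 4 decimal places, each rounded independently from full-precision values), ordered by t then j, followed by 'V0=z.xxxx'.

The replicating-portfolio and risk-neutral prices coincide; use p* = (1.03−0.66)/(1.28−0.66) = 0.5968 for the latter.
Terminal payoffs: V(2,0)=12.4032, V(2,1)=0.0000, V(2,2)=0.0000
  t=1,j=0: stock 51.4800 → up 65.8944 (V=0.0000), down 33.9768 (V=12.4032). Price 4.8556; hedge Δ=-0.3886, bond B=24.8608.
  t=1,j=1: stock 99.8400 → up 127.7952 (V=0.0000), down 65.8944 (V=0.0000). Price 0.0000; hedge Δ=0.0000, bond B=0.0000.
  t=0,j=0: stock 78.0000 → up 99.8400 (V=0.0000), down 51.4800 (V=4.8556). Price 1.9009; hedge Δ=-0.1004, bond B=9.7325.
Root portfolio cost Δ·78+B reproduces V0=1.9009.

(0,0): Delta=-0.1004 Bond=9.7325
(1,0): Delta=-0.3886 Bond=24.8608
(1,1): Delta=0.0000 Bond=0.0000
V0=1.9009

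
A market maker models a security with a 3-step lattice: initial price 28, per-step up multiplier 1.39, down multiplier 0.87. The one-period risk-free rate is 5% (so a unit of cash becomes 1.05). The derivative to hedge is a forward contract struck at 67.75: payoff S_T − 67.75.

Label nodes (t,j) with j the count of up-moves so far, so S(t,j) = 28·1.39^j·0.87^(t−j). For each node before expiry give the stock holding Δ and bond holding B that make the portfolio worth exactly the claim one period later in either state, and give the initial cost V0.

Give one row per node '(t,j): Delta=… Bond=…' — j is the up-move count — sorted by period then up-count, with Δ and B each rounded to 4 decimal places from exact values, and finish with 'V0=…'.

(0,0): Delta=1.0000 Bond=-58.5250
(1,0): Delta=1.0000 Bond=-61.4512
(1,1): Delta=1.0000 Bond=-61.4512
(2,0): Delta=1.0000 Bond=-64.5238
(2,1): Delta=1.0000 Bond=-64.5238
(2,2): Delta=1.0000 Bond=-64.5238
V0=-30.5250

Since d<R<u, set p* = (R−d)/(u−d) = 0.3462; price each node as the discounted p*-expectation of its children.
Payoff layer (t=3): V(3,0)=-49.3119, V(3,1)=-38.2915, V(3,2)=-20.6840, V(3,3)=7.4473
Node (2,0) S=21.1932: V=(p*·-38.2915+(1−p*)·-49.3119)/1.05=-43.3306; Δ=(-38.2915−-49.3119)/(29.4585−18.4381)=1.0000; B=V−Δ·S=-64.5238
Node (2,1) S=33.8604: V=(p*·-20.6840+(1−p*)·-38.2915)/1.05=-30.6634; Δ=(-20.6840−-38.2915)/(47.0660−29.4585)=1.0000; B=V−Δ·S=-64.5238
Node (2,2) S=54.0988: V=(p*·7.4473+(1−p*)·-20.6840)/1.05=-10.4250; Δ=(7.4473−-20.6840)/(75.1973−47.0660)=1.0000; B=V−Δ·S=-64.5238
Node (1,0) S=24.3600: V=(p*·-30.6634+(1−p*)·-43.3306)/1.05=-37.0912; Δ=(-30.6634−-43.3306)/(33.8604−21.1932)=1.0000; B=V−Δ·S=-61.4512
Node (1,1) S=38.9200: V=(p*·-10.4250+(1−p*)·-30.6634)/1.05=-22.5312; Δ=(-10.4250−-30.6634)/(54.0988−33.8604)=1.0000; B=V−Δ·S=-61.4512
Node (0,0) S=28.0000: V=(p*·-22.5312+(1−p*)·-37.0912)/1.05=-30.5250; Δ=(-22.5312−-37.0912)/(38.9200−24.3600)=1.0000; B=V−Δ·S=-58.5250
Root portfolio cost Δ·28+B reproduces V0=-30.5250.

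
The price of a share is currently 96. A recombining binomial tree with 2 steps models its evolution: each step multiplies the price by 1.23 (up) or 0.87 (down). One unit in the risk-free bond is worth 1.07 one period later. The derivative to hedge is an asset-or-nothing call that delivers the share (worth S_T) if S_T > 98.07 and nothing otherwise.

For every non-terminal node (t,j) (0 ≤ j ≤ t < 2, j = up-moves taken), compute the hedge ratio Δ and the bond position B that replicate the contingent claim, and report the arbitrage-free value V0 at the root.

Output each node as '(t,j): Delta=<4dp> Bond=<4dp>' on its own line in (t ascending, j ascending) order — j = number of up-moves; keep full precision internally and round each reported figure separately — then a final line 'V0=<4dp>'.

(0,0): Delta=1.8733 Bond=-96.3745
(1,0): Delta=3.4167 Bond=-232.0217
(1,1): Delta=1.0000 Bond=0.0000
V0=83.4635

Under the risk-neutral measure, an up-move has probability p* = (R−d)/(u−d) = 0.5556 and values discount at R = 1.07.
At expiry t=2: V(2,0)=0.0000, V(2,1)=102.7296, V(2,2)=145.2384
  t=1,j=0: stock 83.5200 → up 102.7296 (V=102.7296), down 72.6624 (V=0.0000). Price 53.3383; hedge Δ=3.4167, bond B=-232.0217.
  t=1,j=1: stock 118.0800 → up 145.2384 (V=145.2384), down 102.7296 (V=102.7296). Price 118.0800; hedge Δ=1.0000, bond B=0.0000.
  t=0,j=0: stock 96.0000 → up 118.0800 (V=118.0800), down 83.5200 (V=53.3383). Price 83.4635; hedge Δ=1.8733, bond B=-96.3745.
Check: Δ(0,0)·S0 + B(0,0) = 83.4635 = V0.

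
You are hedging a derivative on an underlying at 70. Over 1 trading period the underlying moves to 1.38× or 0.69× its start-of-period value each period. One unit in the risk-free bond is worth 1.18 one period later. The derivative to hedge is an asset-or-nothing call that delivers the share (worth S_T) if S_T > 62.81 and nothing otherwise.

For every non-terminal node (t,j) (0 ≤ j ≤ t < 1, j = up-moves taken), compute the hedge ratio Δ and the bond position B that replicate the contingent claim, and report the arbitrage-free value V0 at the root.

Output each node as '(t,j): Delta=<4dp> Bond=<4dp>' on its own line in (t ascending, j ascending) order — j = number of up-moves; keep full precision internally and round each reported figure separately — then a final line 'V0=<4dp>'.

Since d<R<u, set p* = (R−d)/(u−d) = 0.7101; price each node as the discounted p*-expectation of its children.
Terminal payoffs: V(1,0)=0.0000, V(1,1)=96.6000
  t=0,j=0: stock 70.0000 → up 96.6000 (V=96.6000), down 48.3000 (V=0.0000). Price 58.1356; hedge Δ=2.0000, bond B=-81.8644.
The time-0 hedge costs 58.1356, which is the no-arbitrage price.

(0,0): Delta=2.0000 Bond=-81.8644
V0=58.1356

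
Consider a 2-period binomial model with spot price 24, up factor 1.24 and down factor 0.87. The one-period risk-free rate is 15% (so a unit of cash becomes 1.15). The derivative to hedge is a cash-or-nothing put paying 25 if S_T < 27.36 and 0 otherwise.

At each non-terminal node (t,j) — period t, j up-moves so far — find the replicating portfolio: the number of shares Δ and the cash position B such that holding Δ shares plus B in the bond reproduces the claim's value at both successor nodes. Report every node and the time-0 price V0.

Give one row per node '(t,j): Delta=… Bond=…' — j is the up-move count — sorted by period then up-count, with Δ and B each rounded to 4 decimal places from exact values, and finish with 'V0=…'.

Risk-neutral probability p* = (R−d)/(u−d) = (1.15−0.87)/(1.24−0.87) = 0.7568.
Payoff layer (t=2): V(2,0)=25.0000, V(2,1)=25.0000, V(2,2)=0.0000
  t=1,j=0: stock 20.8800 → up 25.8912 (V=25.0000), down 18.1656 (V=25.0000). Price 21.7391; hedge Δ=0.0000, bond B=21.7391.
  t=1,j=1: stock 29.7600 → up 36.9024 (V=0.0000), down 25.8912 (V=25.0000). Price 5.2879; hedge Δ=-2.2704, bond B=72.8555.
  t=0,j=0: stock 24.0000 → up 29.7600 (V=5.2879), down 20.8800 (V=21.7391). Price 8.0779; hedge Δ=-1.8526, bond B=52.5407.
Root portfolio cost Δ·24+B reproduces V0=8.0779.

(0,0): Delta=-1.8526 Bond=52.5407
(1,0): Delta=0.0000 Bond=21.7391
(1,1): Delta=-2.2704 Bond=72.8555
V0=8.0779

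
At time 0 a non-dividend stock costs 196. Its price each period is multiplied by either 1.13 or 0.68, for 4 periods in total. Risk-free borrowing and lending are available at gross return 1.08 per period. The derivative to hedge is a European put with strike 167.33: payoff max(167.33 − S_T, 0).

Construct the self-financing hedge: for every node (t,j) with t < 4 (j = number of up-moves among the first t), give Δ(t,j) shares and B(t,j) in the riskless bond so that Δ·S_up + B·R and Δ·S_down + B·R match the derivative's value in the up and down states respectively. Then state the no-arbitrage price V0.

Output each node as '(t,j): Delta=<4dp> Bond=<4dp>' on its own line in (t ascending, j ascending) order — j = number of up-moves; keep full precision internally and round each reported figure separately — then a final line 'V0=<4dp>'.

Under the risk-neutral measure, an up-move has probability p* = (R−d)/(u−d) = 0.8889 and values discount at R = 1.08.
Payoff layer (t=4): V(4,0)=125.4225, V(4,1)=97.6896, V(4,2)=51.6040, V(4,3)=0.0000, V(4,4)=0.0000
(3,0): S=61.6287. Δ = (V_up−V_dn)/(S_up−S_dn) = (97.6896−125.4225)/(69.6404−41.9075) = -1.0000. V = [p*·97.6896 + (1−p*)·125.4225]/1.08 = 93.3065. B = V − Δ·S = 154.9352.
(3,1): S=102.4124. Δ = (V_up−V_dn)/(S_up−S_dn) = (51.6040−97.6896)/(115.7260−69.6404) = -1.0000. V = [p*·51.6040 + (1−p*)·97.6896]/1.08 = 52.5228. B = V − Δ·S = 154.9352.
(3,2): S=170.1852. Δ = (V_up−V_dn)/(S_up−S_dn) = (0.0000−51.6040)/(192.3093−115.7260) = -0.6738. V = [p*·0.0000 + (1−p*)·51.6040]/1.08 = 5.3091. B = V − Δ·S = 119.9847.
(3,3): S=282.8078. Δ = (V_up−V_dn)/(S_up−S_dn) = (0.0000−0.0000)/(319.5728−192.3093) = 0.0000. V = [p*·0.0000 + (1−p*)·0.0000]/1.08 = 0.0000. B = V − Δ·S = 0.0000.
(2,0): S=90.6304. Δ = (V_up−V_dn)/(S_up−S_dn) = (52.5228−93.3065)/(102.4124−61.6287) = -1.0000. V = [p*·52.5228 + (1−p*)·93.3065]/1.08 = 52.8281. B = V − Δ·S = 143.4585.
(2,1): S=150.6064. Δ = (V_up−V_dn)/(S_up−S_dn) = (5.3091−52.5228)/(170.1852−102.4124) = -0.6966. V = [p*·5.3091 + (1−p*)·52.5228]/1.08 = 9.7732. B = V − Δ·S = 114.6927.
(2,2): S=250.2724. Δ = (V_up−V_dn)/(S_up−S_dn) = (0.0000−5.3091)/(282.8078−170.1852) = -0.0471. V = [p*·0.0000 + (1−p*)·5.3091]/1.08 = 0.5462. B = V − Δ·S = 12.3441.
(1,0): S=133.2800. Δ = (V_up−V_dn)/(S_up−S_dn) = (9.7732−52.8281)/(150.6064−90.6304) = -0.7179. V = [p*·9.7732 + (1−p*)·52.8281]/1.08 = 13.4788. B = V − Δ·S = 109.1564.
(1,1): S=221.4800. Δ = (V_up−V_dn)/(S_up−S_dn) = (0.5462−9.7732)/(250.2724−150.6064) = -0.0926. V = [p*·0.5462 + (1−p*)·9.7732]/1.08 = 1.4550. B = V − Δ·S = 21.9594.
(0,0): S=196.0000. Δ = (V_up−V_dn)/(S_up−S_dn) = (1.4550−13.4788)/(221.4800−133.2800) = -0.1363. V = [p*·1.4550 + (1−p*)·13.4788]/1.08 = 2.5842. B = V − Δ·S = 29.3037.
Root portfolio cost Δ·196+B reproduces V0=2.5842.

(0,0): Delta=-0.1363 Bond=29.3037
(1,0): Delta=-0.7179 Bond=109.1564
(1,1): Delta=-0.0926 Bond=21.9594
(2,0): Delta=-1.0000 Bond=143.4585
(2,1): Delta=-0.6966 Bond=114.6927
(2,2): Delta=-0.0471 Bond=12.3441
(3,0): Delta=-1.0000 Bond=154.9352
(3,1): Delta=-1.0000 Bond=154.9352
(3,2): Delta=-0.6738 Bond=119.9847
(3,3): Delta=0.0000 Bond=0.0000
V0=2.5842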